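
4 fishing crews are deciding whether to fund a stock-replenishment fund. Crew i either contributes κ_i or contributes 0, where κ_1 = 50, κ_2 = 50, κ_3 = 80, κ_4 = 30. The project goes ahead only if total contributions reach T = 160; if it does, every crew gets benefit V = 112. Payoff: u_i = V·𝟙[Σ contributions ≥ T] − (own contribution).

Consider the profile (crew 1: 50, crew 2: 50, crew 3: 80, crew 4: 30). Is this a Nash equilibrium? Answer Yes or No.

Total = 210 ≥ 160: provided.
Crew 1 (pledges 50, payoff 62): dropping to 0 → total 160, payoff 112. Profitable deviation.

No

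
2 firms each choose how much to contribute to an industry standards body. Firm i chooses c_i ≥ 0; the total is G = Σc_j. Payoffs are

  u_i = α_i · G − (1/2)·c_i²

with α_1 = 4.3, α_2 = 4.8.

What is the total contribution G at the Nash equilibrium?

9.1

Firm i's FOC: ∂u_i/∂c_i = α_i − c_i = 0, so c_i* = α_i.
NE contributions = (4.3, 4.8); G = 9.1.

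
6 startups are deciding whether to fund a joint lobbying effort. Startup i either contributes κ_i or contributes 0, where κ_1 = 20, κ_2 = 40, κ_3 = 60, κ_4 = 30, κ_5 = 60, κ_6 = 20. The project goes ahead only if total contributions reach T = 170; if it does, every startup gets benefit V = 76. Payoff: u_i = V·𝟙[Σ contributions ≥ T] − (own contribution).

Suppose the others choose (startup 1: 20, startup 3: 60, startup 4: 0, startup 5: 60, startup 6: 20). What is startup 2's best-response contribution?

40

Others' total = 160. Contributing 40 brings total to 200 ≥ 170: gain V − κ_2 = 36.
Best response: 40.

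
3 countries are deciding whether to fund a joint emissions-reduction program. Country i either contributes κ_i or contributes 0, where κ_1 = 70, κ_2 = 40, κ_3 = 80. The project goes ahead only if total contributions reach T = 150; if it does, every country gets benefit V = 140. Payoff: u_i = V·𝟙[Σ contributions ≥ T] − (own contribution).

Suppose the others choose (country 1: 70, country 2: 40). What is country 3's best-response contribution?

Others' total = 110. Contributing 80 brings total to 190 ≥ 150: gain V − κ_3 = 60.
Best response: 80.

80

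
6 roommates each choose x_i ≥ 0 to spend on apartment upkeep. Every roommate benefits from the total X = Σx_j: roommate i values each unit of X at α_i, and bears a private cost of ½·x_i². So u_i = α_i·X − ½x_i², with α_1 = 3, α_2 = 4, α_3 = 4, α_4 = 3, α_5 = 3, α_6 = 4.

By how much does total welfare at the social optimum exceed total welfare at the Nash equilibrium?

919.5

Roommate i's FOC: ∂u_i/∂x_i = α_i − x_i = 0, so x_i* = α_i.
NE contributions = (3, 4, 4, 3, 3, 4); X = 21.
W^NE = (Σα)·X − ½Σα_i² = 21² − ½·75 = 403.5.
Planner sets x_i = Σα_j = 21 for every i, so X^SO = 6·21 = 126.
W^SO = (Σα)·X^SO − ½·6·(Σα)² = (6/2)·21² = 1323.
Deadweight loss = W^SO − W^NE = 919.5.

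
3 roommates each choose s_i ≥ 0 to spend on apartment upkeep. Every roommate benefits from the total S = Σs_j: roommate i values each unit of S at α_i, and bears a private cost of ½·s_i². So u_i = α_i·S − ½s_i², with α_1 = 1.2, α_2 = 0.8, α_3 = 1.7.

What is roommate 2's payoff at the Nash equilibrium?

2.64

Roommate i's FOC: ∂u_i/∂s_i = α_i − s_i = 0, so s_i* = α_i.
NE contributions = (1.2, 0.8, 1.7); S = 3.7.
u_2 = α_2·S − ½·(s_2)² = 0.8·3.7 − ½·0.8² = 2.64.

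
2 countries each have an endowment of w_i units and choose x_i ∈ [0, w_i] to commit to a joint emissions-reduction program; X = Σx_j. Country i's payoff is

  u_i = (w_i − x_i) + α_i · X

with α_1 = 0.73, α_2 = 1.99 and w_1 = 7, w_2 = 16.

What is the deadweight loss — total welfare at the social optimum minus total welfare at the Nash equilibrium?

∂u_i/∂x_i = α_i − 1, so country i contributes w_i if α_i > 1, else 0.
α_i > 1 for i ∈ {2}; NE contributions (0, 16), X = 16.
W^NE = Σw_i − X^NE + (Σα_i)·X^NE = 23 + 1.72·16 = 50.52.
Planner: ∂(Σu_j)/∂x_i = Σα_j − 1 = 1.72 > 0, so everyone contributes w_i; X^SO = 23, W^SO = 23 + 1.72·23 = 62.56.
Deadweight loss = 12.04.

12.04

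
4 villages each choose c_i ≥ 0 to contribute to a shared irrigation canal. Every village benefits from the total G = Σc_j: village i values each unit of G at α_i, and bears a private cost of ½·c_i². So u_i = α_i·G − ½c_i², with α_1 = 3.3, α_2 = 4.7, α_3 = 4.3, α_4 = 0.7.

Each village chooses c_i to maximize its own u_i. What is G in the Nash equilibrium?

13

Village i's FOC: ∂u_i/∂c_i = α_i − c_i = 0, so c_i* = α_i.
NE contributions = (3.3, 4.7, 4.3, 0.7); G = 13.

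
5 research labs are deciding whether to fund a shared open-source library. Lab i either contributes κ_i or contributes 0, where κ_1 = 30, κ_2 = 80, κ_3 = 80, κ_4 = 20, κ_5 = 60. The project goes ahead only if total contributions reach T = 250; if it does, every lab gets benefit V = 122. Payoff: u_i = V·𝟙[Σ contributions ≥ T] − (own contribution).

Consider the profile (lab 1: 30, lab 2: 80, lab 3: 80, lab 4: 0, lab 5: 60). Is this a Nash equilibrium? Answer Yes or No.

Total = 250 ≥ 250: provided.
Lab 1 (pledges 30, payoff 92): dropping to 0 → total 220, payoff 0. No gain.
Lab 2 (pledges 80, payoff 42): dropping to 0 → total 170, payoff 0. No gain.
Lab 3 (pledges 80, payoff 42): dropping to 0 → total 170, payoff 0. No gain.
Lab 4 (pledges 0, payoff 122): pledging 20 → total 270, payoff 102. No gain.
Lab 5 (pledges 60, payoff 62): dropping to 0 → total 190, payoff 0. No gain.

Yes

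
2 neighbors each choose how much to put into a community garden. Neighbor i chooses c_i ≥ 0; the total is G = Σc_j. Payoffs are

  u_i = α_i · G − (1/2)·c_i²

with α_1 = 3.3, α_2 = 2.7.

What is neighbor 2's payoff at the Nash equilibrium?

12.555

Neighbor i's FOC: ∂u_i/∂c_i = α_i − c_i = 0, so c_i* = α_i.
NE contributions = (3.3, 2.7); G = 6.
u_2 = α_2·G − ½·(c_2)² = 2.7·6 − ½·2.7² = 12.555.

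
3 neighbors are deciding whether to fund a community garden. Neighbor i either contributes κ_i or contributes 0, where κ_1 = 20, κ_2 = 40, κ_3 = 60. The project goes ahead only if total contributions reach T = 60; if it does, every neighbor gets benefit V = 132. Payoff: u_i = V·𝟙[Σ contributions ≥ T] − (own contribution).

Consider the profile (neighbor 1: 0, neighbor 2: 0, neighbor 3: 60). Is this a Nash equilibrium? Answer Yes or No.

Total = 60 ≥ 60: provided.
Neighbor 1 (pledges 0, payoff 132): pledging 20 → total 80, payoff 112. No gain.
Neighbor 2 (pledges 0, payoff 132): pledging 40 → total 100, payoff 92. No gain.
Neighbor 3 (pledges 60, payoff 72): dropping to 0 → total 0, payoff 0. No gain.

Yes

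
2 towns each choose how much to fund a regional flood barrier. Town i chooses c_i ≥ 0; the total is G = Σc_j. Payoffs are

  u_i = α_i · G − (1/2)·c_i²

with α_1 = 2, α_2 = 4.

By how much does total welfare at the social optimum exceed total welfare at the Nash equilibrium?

Town i's FOC: ∂u_i/∂c_i = α_i − c_i = 0, so c_i* = α_i.
NE contributions = (2, 4); G = 6.
W^NE = (Σα)·G − ½Σα_i² = 6² − ½·20 = 26.
Planner sets c_i = Σα_j = 6 for every i, so G^SO = 2·6 = 12.
W^SO = (Σα)·G^SO − ½·2·(Σα)² = (2/2)·6² = 36.
Deadweight loss = W^SO − W^NE = 10.

10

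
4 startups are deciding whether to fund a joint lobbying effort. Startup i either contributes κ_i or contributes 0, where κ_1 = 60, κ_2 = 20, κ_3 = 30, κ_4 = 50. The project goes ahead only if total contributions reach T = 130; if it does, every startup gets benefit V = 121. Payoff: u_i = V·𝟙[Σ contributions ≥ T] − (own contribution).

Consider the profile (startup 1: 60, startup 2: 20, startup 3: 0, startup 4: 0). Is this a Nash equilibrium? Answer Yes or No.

No

Total = 80 < 130: not provided.
Startup 1 (pledges 60, payoff -60): dropping to 0 → total 20, payoff 0. Profitable deviation.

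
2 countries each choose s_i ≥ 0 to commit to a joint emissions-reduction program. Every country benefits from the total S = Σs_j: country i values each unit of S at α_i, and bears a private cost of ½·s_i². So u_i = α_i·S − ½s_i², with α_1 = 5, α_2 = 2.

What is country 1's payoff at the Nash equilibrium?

Country i's FOC: ∂u_i/∂s_i = α_i − s_i = 0, so s_i* = α_i.
NE contributions = (5, 2); S = 7.
u_1 = α_1·S − ½·(s_1)² = 5·7 − ½·5² = 22.5.

22.5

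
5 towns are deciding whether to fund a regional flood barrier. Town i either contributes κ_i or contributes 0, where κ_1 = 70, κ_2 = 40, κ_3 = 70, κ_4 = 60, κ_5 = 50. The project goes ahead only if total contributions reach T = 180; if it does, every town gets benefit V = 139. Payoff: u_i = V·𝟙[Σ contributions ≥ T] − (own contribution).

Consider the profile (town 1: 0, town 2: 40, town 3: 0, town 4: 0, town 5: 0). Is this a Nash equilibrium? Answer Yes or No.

Total = 40 < 180: not provided.
Town 1 (pledges 0, payoff 0): pledging 70 → total 110, payoff -70. No gain.
Town 2 (pledges 40, payoff -40): dropping to 0 → total 0, payoff 0. Profitable deviation.

No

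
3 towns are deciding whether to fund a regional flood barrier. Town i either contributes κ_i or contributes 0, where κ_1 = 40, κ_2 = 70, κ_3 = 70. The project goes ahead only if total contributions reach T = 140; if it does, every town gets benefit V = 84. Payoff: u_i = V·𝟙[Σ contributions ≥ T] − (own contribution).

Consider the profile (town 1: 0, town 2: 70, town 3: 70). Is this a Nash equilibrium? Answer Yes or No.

Total = 140 ≥ 140: provided.
Town 1 (pledges 0, payoff 84): pledging 40 → total 180, payoff 44. No gain.
Town 2 (pledges 70, payoff 14): dropping to 0 → total 70, payoff 0. No gain.
Town 3 (pledges 70, payoff 14): dropping to 0 → total 70, payoff 0. No gain.

Yes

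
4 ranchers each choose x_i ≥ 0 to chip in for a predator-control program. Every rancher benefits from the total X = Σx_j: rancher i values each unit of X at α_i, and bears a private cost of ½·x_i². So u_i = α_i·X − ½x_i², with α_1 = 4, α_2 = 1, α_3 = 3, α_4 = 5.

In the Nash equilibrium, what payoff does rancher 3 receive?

Rancher i's FOC: ∂u_i/∂x_i = α_i − x_i = 0, so x_i* = α_i.
NE contributions = (4, 1, 3, 5); X = 13.
u_3 = α_3·X − ½·(x_3)² = 3·13 − ½·3² = 34.5.

34.5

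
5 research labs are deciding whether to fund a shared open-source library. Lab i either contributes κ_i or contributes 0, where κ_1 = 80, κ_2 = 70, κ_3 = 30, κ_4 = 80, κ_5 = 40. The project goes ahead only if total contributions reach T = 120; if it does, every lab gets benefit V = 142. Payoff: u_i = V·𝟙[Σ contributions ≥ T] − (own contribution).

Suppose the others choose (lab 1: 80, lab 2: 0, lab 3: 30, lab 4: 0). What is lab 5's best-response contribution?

40

Others' total = 110. Contributing 40 brings total to 150 ≥ 120: gain V − κ_5 = 102.
Best response: 40.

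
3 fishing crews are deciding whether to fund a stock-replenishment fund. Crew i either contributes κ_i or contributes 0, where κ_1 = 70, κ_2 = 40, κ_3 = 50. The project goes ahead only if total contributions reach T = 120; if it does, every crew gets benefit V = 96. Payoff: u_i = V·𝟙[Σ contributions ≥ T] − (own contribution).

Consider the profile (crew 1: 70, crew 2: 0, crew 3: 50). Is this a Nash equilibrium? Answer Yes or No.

Yes

Total = 120 ≥ 120: provided.
Crew 1 (pledges 70, payoff 26): dropping to 0 → total 50, payoff 0. No gain.
Crew 2 (pledges 0, payoff 96): pledging 40 → total 160, payoff 56. No gain.
Crew 3 (pledges 50, payoff 46): dropping to 0 → total 70, payoff 0. No gain.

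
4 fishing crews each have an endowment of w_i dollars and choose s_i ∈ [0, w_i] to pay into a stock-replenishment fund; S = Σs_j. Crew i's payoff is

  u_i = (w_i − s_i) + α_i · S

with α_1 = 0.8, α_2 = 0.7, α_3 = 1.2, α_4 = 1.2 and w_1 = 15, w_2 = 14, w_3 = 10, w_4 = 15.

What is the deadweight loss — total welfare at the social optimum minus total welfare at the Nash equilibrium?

∂u_i/∂s_i = α_i − 1, so crew i contributes w_i if α_i > 1, else 0.
α_i > 1 for i ∈ {3, 4}; NE contributions (0, 0, 10, 15), S = 25.
W^NE = Σw_i − S^NE + (Σα_i)·S^NE = 54 + 2.9·25 = 126.5.
Planner: ∂(Σu_j)/∂s_i = Σα_j − 1 = 2.9 > 0, so everyone contributes w_i; S^SO = 54, W^SO = 54 + 2.9·54 = 210.6.
Deadweight loss = 84.1.

84.1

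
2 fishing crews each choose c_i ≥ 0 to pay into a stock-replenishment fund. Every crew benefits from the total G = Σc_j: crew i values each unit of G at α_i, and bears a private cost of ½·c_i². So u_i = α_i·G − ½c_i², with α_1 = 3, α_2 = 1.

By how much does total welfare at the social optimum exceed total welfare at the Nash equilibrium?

5

Crew i's FOC: ∂u_i/∂c_i = α_i − c_i = 0, so c_i* = α_i.
NE contributions = (3, 1); G = 4.
W^NE = (Σα)·G − ½Σα_i² = 4² − ½·10 = 11.
Planner sets c_i = Σα_j = 4 for every i, so G^SO = 2·4 = 8.
W^SO = (Σα)·G^SO − ½·2·(Σα)² = (2/2)·4² = 16.
Deadweight loss = W^SO − W^NE = 5.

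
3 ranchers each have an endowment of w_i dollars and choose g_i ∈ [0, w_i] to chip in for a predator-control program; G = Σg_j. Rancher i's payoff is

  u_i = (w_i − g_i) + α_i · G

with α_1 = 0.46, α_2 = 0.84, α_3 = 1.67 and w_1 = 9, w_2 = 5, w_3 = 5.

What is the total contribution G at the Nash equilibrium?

5

∂u_i/∂g_i = α_i − 1, so rancher i contributes w_i if α_i > 1, else 0.
α_i > 1 for i ∈ {3}; NE contributions (0, 0, 5), G = 5.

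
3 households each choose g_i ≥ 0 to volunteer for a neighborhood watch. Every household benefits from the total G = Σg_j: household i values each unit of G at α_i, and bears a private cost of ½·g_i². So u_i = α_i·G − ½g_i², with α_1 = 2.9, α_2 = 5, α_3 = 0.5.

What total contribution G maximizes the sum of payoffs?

Planner FOC: ∂(Σu_j)/∂g_i = (Σα_j) − g_i = 0, so g_i^SO = Σα_j = 8.4 for every i; G^SO = 25.2.

25.2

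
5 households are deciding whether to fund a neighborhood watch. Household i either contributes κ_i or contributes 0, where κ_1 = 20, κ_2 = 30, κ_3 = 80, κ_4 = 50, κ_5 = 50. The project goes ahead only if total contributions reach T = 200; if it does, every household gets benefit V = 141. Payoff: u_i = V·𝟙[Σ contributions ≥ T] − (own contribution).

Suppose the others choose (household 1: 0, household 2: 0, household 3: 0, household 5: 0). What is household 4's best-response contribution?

Others' total = 0. Even contributing 50 gives 50 < 200: no benefit either way.
Best response: 0.

0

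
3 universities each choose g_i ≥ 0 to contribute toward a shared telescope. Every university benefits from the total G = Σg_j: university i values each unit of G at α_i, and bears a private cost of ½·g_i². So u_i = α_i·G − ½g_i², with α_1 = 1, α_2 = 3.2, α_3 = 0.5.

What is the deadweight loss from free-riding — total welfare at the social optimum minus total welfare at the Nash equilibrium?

16.79

University i's FOC: ∂u_i/∂g_i = α_i − g_i = 0, so g_i* = α_i.
NE contributions = (1, 3.2, 0.5); G = 4.7.
W^NE = (Σα)·G − ½Σα_i² = 4.7² − ½·11.49 = 16.345.
Planner sets g_i = Σα_j = 4.7 for every i, so G^SO = 3·4.7 = 14.1.
W^SO = (Σα)·G^SO − ½·3·(Σα)² = (3/2)·4.7² = 33.135.
Deadweight loss = W^SO − W^NE = 16.79.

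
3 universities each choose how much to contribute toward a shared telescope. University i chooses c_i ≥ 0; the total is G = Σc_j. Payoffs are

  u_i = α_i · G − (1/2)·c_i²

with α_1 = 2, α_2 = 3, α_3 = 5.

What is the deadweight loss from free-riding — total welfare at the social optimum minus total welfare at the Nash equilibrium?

69

University i's FOC: ∂u_i/∂c_i = α_i − c_i = 0, so c_i* = α_i.
NE contributions = (2, 3, 5); G = 10.
W^NE = (Σα)·G − ½Σα_i² = 10² − ½·38 = 81.
Planner sets c_i = Σα_j = 10 for every i, so G^SO = 3·10 = 30.
W^SO = (Σα)·G^SO − ½·3·(Σα)² = (3/2)·10² = 150.
Deadweight loss = W^SO − W^NE = 69.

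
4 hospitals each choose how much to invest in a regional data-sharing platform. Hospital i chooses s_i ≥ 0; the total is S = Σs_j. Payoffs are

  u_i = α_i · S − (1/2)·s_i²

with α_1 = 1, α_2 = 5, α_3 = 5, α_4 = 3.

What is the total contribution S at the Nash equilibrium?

Hospital i's FOC: ∂u_i/∂s_i = α_i − s_i = 0, so s_i* = α_i.
NE contributions = (1, 5, 5, 3); S = 14.

14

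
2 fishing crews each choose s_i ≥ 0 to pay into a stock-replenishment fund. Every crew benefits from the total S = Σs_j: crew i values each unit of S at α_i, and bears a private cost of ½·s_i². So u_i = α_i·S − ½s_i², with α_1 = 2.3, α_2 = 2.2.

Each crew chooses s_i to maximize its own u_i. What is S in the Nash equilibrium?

Crew i's FOC: ∂u_i/∂s_i = α_i − s_i = 0, so s_i* = α_i.
NE contributions = (2.3, 2.2); S = 4.5.

4.5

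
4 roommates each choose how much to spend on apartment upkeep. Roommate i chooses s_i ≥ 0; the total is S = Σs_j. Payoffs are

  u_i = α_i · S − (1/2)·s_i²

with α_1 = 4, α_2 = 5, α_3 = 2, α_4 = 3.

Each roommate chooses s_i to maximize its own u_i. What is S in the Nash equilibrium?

Roommate i's FOC: ∂u_i/∂s_i = α_i − s_i = 0, so s_i* = α_i.
NE contributions = (4, 5, 2, 3); S = 14.

14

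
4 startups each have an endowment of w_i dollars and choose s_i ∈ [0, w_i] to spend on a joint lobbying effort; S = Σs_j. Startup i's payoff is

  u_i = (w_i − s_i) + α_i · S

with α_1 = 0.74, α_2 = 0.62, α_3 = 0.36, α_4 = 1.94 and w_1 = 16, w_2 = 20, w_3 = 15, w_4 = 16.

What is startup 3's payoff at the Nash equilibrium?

20.76

∂u_i/∂s_i = α_i − 1, so startup i contributes w_i if α_i > 1, else 0.
α_i > 1 for i ∈ {4}; NE contributions (0, 0, 0, 16), S = 16.
u_3 = (15 − 0) + 0.36·16 = 20.76.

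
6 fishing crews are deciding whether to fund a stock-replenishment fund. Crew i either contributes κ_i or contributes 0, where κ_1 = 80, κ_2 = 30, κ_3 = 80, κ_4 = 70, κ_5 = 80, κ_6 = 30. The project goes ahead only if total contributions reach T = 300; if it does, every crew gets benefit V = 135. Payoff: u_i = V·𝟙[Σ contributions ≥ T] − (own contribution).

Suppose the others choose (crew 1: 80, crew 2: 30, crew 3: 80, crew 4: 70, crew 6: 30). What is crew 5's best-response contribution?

Others' total = 290. Contributing 80 brings total to 370 ≥ 300: gain V − κ_5 = 55.
Best response: 80.

80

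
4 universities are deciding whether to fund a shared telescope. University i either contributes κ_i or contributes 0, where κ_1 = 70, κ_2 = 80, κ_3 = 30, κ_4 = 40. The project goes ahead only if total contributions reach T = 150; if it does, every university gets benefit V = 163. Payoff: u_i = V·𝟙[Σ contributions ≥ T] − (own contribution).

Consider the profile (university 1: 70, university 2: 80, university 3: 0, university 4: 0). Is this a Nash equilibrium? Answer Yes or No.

Total = 150 ≥ 150: provided.
University 1 (pledges 70, payoff 93): dropping to 0 → total 80, payoff 0. No gain.
University 2 (pledges 80, payoff 83): dropping to 0 → total 70, payoff 0. No gain.
University 3 (pledges 0, payoff 163): pledging 30 → total 180, payoff 133. No gain.
University 4 (pledges 0, payoff 163): pledging 40 → total 190, payoff 123. No gain.

Yes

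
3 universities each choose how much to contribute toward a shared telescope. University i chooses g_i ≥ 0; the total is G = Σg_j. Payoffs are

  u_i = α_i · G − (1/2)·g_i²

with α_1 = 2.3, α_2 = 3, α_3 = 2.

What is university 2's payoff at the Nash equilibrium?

17.4

University i's FOC: ∂u_i/∂g_i = α_i − g_i = 0, so g_i* = α_i.
NE contributions = (2.3, 3, 2); G = 7.3.
u_2 = α_2·G − ½·(g_2)² = 3·7.3 − ½·3² = 17.4.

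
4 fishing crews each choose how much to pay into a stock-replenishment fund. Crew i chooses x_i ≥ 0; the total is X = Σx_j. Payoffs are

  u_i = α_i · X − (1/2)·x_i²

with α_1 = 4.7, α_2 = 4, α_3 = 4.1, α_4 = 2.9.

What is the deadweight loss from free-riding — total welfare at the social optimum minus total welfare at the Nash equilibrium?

Crew i's FOC: ∂u_i/∂x_i = α_i − x_i = 0, so x_i* = α_i.
NE contributions = (4.7, 4, 4.1, 2.9); X = 15.7.
W^NE = (Σα)·X − ½Σα_i² = 15.7² − ½·63.31 = 214.835.
Planner sets x_i = Σα_j = 15.7 for every i, so X^SO = 4·15.7 = 62.8.
W^SO = (Σα)·X^SO − ½·4·(Σα)² = (4/2)·15.7² = 492.98.
Deadweight loss = W^SO − W^NE = 278.145.

278.145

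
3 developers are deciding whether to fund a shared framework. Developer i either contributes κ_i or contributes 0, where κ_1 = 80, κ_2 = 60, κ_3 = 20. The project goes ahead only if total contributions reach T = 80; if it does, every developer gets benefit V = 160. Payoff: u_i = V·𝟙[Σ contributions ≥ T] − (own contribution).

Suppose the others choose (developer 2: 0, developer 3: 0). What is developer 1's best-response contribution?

Others' total = 0. Contributing 80 brings total to 80 ≥ 80: gain V − κ_1 = 80.
Best response: 80.

80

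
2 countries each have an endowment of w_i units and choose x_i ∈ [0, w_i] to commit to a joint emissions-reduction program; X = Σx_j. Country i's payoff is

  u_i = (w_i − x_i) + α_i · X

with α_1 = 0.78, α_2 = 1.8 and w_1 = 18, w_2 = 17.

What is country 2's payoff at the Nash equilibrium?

∂u_i/∂x_i = α_i − 1, so country i contributes w_i if α_i > 1, else 0.
α_i > 1 for i ∈ {2}; NE contributions (0, 17), X = 17.
u_2 = (17 − 17) + 1.8·17 = 30.6.

30.6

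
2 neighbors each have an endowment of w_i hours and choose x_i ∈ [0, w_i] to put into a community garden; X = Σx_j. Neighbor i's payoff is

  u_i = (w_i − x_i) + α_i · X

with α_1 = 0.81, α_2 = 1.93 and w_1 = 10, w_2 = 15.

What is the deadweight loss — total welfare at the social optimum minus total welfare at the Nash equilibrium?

17.4

∂u_i/∂x_i = α_i − 1, so neighbor i contributes w_i if α_i > 1, else 0.
α_i > 1 for i ∈ {2}; NE contributions (0, 15), X = 15.
W^NE = Σw_i − X^NE + (Σα_i)·X^NE = 25 + 1.74·15 = 51.1.
Planner: ∂(Σu_j)/∂x_i = Σα_j − 1 = 1.74 > 0, so everyone contributes w_i; X^SO = 25, W^SO = 25 + 1.74·25 = 68.5.
Deadweight loss = 17.4.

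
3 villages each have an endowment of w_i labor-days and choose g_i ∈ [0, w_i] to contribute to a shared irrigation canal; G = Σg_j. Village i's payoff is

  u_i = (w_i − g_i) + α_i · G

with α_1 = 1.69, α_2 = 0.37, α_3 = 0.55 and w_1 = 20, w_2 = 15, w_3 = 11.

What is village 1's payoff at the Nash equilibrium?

∂u_i/∂g_i = α_i − 1, so village i contributes w_i if α_i > 1, else 0.
α_i > 1 for i ∈ {1}; NE contributions (20, 0, 0), G = 20.
u_1 = (20 − 20) + 1.69·20 = 33.8.

33.8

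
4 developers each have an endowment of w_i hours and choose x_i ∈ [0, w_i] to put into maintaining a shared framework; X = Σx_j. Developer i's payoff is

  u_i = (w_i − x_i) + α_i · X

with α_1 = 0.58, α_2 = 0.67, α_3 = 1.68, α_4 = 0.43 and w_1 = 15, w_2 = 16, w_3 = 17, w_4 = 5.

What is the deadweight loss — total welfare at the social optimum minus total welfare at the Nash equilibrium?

84.96

∂u_i/∂x_i = α_i − 1, so developer i contributes w_i if α_i > 1, else 0.
α_i > 1 for i ∈ {3}; NE contributions (0, 0, 17, 0), X = 17.
W^NE = Σw_i − X^NE + (Σα_i)·X^NE = 53 + 2.36·17 = 93.12.
Planner: ∂(Σu_j)/∂x_i = Σα_j − 1 = 2.36 > 0, so everyone contributes w_i; X^SO = 53, W^SO = 53 + 2.36·53 = 178.08.
Deadweight loss = 84.96.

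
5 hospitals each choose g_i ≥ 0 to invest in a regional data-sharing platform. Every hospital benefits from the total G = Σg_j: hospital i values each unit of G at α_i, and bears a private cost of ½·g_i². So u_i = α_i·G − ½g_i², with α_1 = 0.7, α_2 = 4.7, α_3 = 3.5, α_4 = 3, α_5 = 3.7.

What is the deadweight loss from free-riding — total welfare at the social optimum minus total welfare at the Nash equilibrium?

393.8

Hospital i's FOC: ∂u_i/∂g_i = α_i − g_i = 0, so g_i* = α_i.
NE contributions = (0.7, 4.7, 3.5, 3, 3.7); G = 15.6.
W^NE = (Σα)·G − ½Σα_i² = 15.6² − ½·57.52 = 214.6.
Planner sets g_i = Σα_j = 15.6 for every i, so G^SO = 5·15.6 = 78.
W^SO = (Σα)·G^SO − ½·5·(Σα)² = (5/2)·15.6² = 608.4.
Deadweight loss = W^SO − W^NE = 393.8.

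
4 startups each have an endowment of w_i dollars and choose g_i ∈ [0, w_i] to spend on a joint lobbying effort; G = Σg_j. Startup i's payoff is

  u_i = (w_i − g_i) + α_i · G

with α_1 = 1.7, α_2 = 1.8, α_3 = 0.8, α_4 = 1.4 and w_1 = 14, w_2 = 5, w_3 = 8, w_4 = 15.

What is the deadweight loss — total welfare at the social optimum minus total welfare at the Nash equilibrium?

∂u_i/∂g_i = α_i − 1, so startup i contributes w_i if α_i > 1, else 0.
α_i > 1 for i ∈ {1, 2, 4}; NE contributions (14, 5, 0, 15), G = 34.
W^NE = Σw_i − G^NE + (Σα_i)·G^NE = 42 + 4.7·34 = 201.8.
Planner: ∂(Σu_j)/∂g_i = Σα_j − 1 = 4.7 > 0, so everyone contributes w_i; G^SO = 42, W^SO = 42 + 4.7·42 = 239.4.
Deadweight loss = 37.6.

37.6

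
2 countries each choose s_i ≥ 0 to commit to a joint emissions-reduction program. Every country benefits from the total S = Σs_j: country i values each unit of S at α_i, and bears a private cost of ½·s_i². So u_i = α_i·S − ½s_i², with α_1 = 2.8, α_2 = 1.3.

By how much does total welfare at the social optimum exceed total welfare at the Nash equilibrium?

4.765

Country i's FOC: ∂u_i/∂s_i = α_i − s_i = 0, so s_i* = α_i.
NE contributions = (2.8, 1.3); S = 4.1.
W^NE = (Σα)·S − ½Σα_i² = 4.1² − ½·9.53 = 12.045.
Planner sets s_i = Σα_j = 4.1 for every i, so S^SO = 2·4.1 = 8.2.
W^SO = (Σα)·S^SO − ½·2·(Σα)² = (2/2)·4.1² = 16.81.
Deadweight loss = W^SO − W^NE = 4.765.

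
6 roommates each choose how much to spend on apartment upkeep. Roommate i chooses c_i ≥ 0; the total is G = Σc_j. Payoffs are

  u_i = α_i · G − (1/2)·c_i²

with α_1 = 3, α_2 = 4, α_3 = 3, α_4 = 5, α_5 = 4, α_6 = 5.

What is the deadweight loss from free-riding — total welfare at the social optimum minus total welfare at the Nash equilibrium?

Roommate i's FOC: ∂u_i/∂c_i = α_i − c_i = 0, so c_i* = α_i.
NE contributions = (3, 4, 3, 5, 4, 5); G = 24.
W^NE = (Σα)·G − ½Σα_i² = 24² − ½·100 = 526.
Planner sets c_i = Σα_j = 24 for every i, so G^SO = 6·24 = 144.
W^SO = (Σα)·G^SO − ½·6·(Σα)² = (6/2)·24² = 1728.
Deadweight loss = W^SO − W^NE = 1202.

1202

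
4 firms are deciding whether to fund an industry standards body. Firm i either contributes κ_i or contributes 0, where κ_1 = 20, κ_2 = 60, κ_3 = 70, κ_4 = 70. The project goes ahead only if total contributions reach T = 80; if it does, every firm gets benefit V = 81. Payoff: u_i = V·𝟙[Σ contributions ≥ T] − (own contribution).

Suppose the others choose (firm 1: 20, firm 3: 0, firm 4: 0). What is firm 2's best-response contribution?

60

Others' total = 20. Contributing 60 brings total to 80 ≥ 80: gain V − κ_2 = 21.
Best response: 60.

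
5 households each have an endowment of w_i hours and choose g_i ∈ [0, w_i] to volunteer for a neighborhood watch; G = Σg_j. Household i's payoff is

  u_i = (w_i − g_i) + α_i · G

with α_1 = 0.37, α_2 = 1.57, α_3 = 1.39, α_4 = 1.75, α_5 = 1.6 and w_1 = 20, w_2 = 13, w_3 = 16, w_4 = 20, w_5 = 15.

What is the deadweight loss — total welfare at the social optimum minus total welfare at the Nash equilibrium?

113.6

∂u_i/∂g_i = α_i − 1, so household i contributes w_i if α_i > 1, else 0.
α_i > 1 for i ∈ {2, 3, 4, 5}; NE contributions (0, 13, 16, 20, 15), G = 64.
W^NE = Σw_i − G^NE + (Σα_i)·G^NE = 84 + 5.68·64 = 447.52.
Planner: ∂(Σu_j)/∂g_i = Σα_j − 1 = 5.68 > 0, so everyone contributes w_i; G^SO = 84, W^SO = 84 + 5.68·84 = 561.12.
Deadweight loss = 113.6.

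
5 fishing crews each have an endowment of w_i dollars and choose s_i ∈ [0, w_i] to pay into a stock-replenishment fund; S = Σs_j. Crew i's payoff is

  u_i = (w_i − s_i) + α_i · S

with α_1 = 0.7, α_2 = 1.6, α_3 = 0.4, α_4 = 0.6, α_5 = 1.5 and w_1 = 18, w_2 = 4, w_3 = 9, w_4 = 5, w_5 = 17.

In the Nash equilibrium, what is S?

∂u_i/∂s_i = α_i − 1, so crew i contributes w_i if α_i > 1, else 0.
α_i > 1 for i ∈ {2, 5}; NE contributions (0, 4, 0, 0, 17), S = 21.

21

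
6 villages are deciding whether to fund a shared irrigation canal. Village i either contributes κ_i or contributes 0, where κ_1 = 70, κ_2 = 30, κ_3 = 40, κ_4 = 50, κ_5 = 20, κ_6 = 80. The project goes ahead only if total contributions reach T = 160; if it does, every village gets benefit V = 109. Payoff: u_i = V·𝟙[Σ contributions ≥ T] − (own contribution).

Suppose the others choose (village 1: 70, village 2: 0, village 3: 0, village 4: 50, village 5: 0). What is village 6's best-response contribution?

Others' total = 120. Contributing 80 brings total to 200 ≥ 160: gain V − κ_6 = 29.
Best response: 80.

80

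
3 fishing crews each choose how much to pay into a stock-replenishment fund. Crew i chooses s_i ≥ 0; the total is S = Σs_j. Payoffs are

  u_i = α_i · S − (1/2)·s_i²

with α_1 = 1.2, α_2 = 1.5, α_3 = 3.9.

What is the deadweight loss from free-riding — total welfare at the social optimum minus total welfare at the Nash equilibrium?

31.23

Crew i's FOC: ∂u_i/∂s_i = α_i − s_i = 0, so s_i* = α_i.
NE contributions = (1.2, 1.5, 3.9); S = 6.6.
W^NE = (Σα)·S − ½Σα_i² = 6.6² − ½·18.9 = 34.11.
Planner sets s_i = Σα_j = 6.6 for every i, so S^SO = 3·6.6 = 19.8.
W^SO = (Σα)·S^SO − ½·3·(Σα)² = (3/2)·6.6² = 65.34.
Deadweight loss = W^SO − W^NE = 31.23.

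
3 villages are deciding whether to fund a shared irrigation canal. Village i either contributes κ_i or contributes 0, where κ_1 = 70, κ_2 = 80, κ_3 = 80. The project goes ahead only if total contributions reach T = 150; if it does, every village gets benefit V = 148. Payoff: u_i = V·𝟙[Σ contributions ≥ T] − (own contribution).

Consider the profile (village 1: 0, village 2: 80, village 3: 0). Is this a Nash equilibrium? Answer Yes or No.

Total = 80 < 150: not provided.
Village 1 (pledges 0, payoff 0): pledging 70 → total 150, payoff 78. Profitable deviation.

No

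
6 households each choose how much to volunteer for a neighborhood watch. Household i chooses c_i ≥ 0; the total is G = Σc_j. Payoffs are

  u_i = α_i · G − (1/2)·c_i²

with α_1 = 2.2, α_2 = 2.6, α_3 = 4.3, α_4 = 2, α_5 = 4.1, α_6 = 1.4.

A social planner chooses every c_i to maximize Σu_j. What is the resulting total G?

Planner FOC: ∂(Σu_j)/∂c_i = (Σα_j) − c_i = 0, so c_i^SO = Σα_j = 16.6 for every i; G^SO = 99.6.

99.6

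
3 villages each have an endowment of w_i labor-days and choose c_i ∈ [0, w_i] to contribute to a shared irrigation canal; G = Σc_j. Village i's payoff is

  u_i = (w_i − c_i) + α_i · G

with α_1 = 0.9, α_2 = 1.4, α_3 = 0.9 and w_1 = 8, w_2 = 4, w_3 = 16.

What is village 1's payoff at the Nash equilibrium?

11.6

∂u_i/∂c_i = α_i − 1, so village i contributes w_i if α_i > 1, else 0.
α_i > 1 for i ∈ {2}; NE contributions (0, 4, 0), G = 4.
u_1 = (8 − 0) + 0.9·4 = 11.6.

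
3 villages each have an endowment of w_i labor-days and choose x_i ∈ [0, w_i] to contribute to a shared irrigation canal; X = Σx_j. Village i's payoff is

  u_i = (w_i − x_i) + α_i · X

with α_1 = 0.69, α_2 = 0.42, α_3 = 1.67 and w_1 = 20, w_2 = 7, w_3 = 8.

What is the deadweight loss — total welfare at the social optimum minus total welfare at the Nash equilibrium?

48.06

∂u_i/∂x_i = α_i − 1, so village i contributes w_i if α_i > 1, else 0.
α_i > 1 for i ∈ {3}; NE contributions (0, 0, 8), X = 8.
W^NE = Σw_i − X^NE + (Σα_i)·X^NE = 35 + 1.78·8 = 49.24.
Planner: ∂(Σu_j)/∂x_i = Σα_j − 1 = 1.78 > 0, so everyone contributes w_i; X^SO = 35, W^SO = 35 + 1.78·35 = 97.3.
Deadweight loss = 48.06.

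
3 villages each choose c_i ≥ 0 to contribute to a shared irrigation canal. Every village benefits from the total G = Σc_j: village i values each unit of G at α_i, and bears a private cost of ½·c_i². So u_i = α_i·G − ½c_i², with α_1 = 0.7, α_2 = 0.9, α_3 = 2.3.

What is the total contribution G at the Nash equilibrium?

3.9

Village i's FOC: ∂u_i/∂c_i = α_i − c_i = 0, so c_i* = α_i.
NE contributions = (0.7, 0.9, 2.3); G = 3.9.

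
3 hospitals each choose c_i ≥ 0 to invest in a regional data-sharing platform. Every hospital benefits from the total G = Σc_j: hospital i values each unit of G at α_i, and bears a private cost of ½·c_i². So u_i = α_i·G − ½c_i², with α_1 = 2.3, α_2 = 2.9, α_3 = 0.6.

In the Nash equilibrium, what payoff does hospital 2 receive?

12.615

Hospital i's FOC: ∂u_i/∂c_i = α_i − c_i = 0, so c_i* = α_i.
NE contributions = (2.3, 2.9, 0.6); G = 5.8.
u_2 = α_2·G − ½·(c_2)² = 2.9·5.8 − ½·2.9² = 12.615.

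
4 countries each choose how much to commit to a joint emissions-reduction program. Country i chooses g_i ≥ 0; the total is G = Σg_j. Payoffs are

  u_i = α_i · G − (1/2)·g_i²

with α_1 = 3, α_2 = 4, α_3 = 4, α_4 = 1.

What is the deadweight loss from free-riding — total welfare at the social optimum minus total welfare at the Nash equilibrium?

Country i's FOC: ∂u_i/∂g_i = α_i − g_i = 0, so g_i* = α_i.
NE contributions = (3, 4, 4, 1); G = 12.
W^NE = (Σα)·G − ½Σα_i² = 12² − ½·42 = 123.
Planner sets g_i = Σα_j = 12 for every i, so G^SO = 4·12 = 48.
W^SO = (Σα)·G^SO − ½·4·(Σα)² = (4/2)·12² = 288.
Deadweight loss = W^SO − W^NE = 165.

165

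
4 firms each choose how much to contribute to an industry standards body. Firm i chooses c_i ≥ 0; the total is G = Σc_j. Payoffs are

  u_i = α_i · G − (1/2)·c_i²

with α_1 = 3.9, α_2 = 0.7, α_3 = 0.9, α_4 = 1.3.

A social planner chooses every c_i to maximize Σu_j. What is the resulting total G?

27.2

Planner FOC: ∂(Σu_j)/∂c_i = (Σα_j) − c_i = 0, so c_i^SO = Σα_j = 6.8 for every i; G^SO = 27.2.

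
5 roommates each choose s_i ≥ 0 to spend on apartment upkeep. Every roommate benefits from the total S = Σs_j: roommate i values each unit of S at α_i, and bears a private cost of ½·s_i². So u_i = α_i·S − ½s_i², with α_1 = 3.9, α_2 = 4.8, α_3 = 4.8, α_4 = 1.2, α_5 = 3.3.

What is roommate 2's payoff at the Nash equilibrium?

74.88

Roommate i's FOC: ∂u_i/∂s_i = α_i − s_i = 0, so s_i* = α_i.
NE contributions = (3.9, 4.8, 4.8, 1.2, 3.3); S = 18.
u_2 = α_2·S − ½·(s_2)² = 4.8·18 − ½·4.8² = 74.88.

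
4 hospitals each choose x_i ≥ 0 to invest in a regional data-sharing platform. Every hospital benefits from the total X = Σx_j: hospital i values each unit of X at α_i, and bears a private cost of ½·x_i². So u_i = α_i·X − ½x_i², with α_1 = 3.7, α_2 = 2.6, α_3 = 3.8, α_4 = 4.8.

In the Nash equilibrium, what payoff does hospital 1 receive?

48.285

Hospital i's FOC: ∂u_i/∂x_i = α_i − x_i = 0, so x_i* = α_i.
NE contributions = (3.7, 2.6, 3.8, 4.8); X = 14.9.
u_1 = α_1·X − ½·(x_1)² = 3.7·14.9 − ½·3.7² = 48.285.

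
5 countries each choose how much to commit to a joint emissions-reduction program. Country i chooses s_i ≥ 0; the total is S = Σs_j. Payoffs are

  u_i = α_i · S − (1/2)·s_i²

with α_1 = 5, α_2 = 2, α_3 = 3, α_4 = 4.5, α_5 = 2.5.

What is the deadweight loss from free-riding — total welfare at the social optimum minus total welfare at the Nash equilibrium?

Country i's FOC: ∂u_i/∂s_i = α_i − s_i = 0, so s_i* = α_i.
NE contributions = (5, 2, 3, 4.5, 2.5); S = 17.
W^NE = (Σα)·S − ½Σα_i² = 17² − ½·64.5 = 256.75.
Planner sets s_i = Σα_j = 17 for every i, so S^SO = 5·17 = 85.
W^SO = (Σα)·S^SO − ½·5·(Σα)² = (5/2)·17² = 722.5.
Deadweight loss = W^SO − W^NE = 465.75.

465.75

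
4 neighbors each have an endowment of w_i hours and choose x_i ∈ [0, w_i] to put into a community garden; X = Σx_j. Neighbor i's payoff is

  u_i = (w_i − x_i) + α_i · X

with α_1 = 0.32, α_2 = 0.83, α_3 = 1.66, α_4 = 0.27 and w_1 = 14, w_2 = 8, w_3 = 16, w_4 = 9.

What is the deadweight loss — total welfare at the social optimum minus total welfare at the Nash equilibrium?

∂u_i/∂x_i = α_i − 1, so neighbor i contributes w_i if α_i > 1, else 0.
α_i > 1 for i ∈ {3}; NE contributions (0, 0, 16, 0), X = 16.
W^NE = Σw_i − X^NE + (Σα_i)·X^NE = 47 + 2.08·16 = 80.28.
Planner: ∂(Σu_j)/∂x_i = Σα_j − 1 = 2.08 > 0, so everyone contributes w_i; X^SO = 47, W^SO = 47 + 2.08·47 = 144.76.
Deadweight loss = 64.48.

64.48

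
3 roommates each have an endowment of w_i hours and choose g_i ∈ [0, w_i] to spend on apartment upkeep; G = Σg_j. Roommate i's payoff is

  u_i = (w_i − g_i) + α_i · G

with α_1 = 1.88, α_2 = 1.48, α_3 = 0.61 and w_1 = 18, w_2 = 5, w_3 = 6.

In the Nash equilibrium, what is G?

23

∂u_i/∂g_i = α_i − 1, so roommate i contributes w_i if α_i > 1, else 0.
α_i > 1 for i ∈ {1, 2}; NE contributions (18, 5, 0), G = 23.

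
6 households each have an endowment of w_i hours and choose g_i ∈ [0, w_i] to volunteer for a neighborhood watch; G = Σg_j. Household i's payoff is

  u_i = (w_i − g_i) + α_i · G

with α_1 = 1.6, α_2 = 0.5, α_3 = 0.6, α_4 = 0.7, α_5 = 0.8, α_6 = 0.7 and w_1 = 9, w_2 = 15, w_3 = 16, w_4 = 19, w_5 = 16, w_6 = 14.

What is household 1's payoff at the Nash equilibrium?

14.4

∂u_i/∂g_i = α_i − 1, so household i contributes w_i if α_i > 1, else 0.
α_i > 1 for i ∈ {1}; NE contributions (9, 0, 0, 0, 0, 0), G = 9.
u_1 = (9 − 9) + 1.6·9 = 14.4.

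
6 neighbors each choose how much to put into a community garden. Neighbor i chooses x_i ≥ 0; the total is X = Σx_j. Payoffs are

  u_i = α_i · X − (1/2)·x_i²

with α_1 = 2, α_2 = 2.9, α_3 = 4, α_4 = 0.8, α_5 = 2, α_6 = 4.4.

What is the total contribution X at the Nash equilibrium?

16.1

Neighbor i's FOC: ∂u_i/∂x_i = α_i − x_i = 0, so x_i* = α_i.
NE contributions = (2, 2.9, 4, 0.8, 2, 4.4); X = 16.1.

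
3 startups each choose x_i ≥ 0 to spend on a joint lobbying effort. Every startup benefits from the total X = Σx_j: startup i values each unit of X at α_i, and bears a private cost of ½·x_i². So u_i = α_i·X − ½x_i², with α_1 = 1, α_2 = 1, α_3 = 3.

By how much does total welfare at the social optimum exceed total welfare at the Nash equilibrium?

Startup i's FOC: ∂u_i/∂x_i = α_i − x_i = 0, so x_i* = α_i.
NE contributions = (1, 1, 3); X = 5.
W^NE = (Σα)·X − ½Σα_i² = 5² − ½·11 = 19.5.
Planner sets x_i = Σα_j = 5 for every i, so X^SO = 3·5 = 15.
W^SO = (Σα)·X^SO − ½·3·(Σα)² = (3/2)·5² = 37.5.
Deadweight loss = W^SO − W^NE = 18.

18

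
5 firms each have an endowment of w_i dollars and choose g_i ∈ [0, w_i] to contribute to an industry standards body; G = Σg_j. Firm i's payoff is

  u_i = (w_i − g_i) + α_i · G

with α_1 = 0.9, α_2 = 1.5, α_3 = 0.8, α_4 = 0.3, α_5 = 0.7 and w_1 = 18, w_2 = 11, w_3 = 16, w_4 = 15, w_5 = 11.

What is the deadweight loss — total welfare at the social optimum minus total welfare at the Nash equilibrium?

192

∂u_i/∂g_i = α_i − 1, so firm i contributes w_i if α_i > 1, else 0.
α_i > 1 for i ∈ {2}; NE contributions (0, 11, 0, 0, 0), G = 11.
W^NE = Σw_i − G^NE + (Σα_i)·G^NE = 71 + 3.2·11 = 106.2.
Planner: ∂(Σu_j)/∂g_i = Σα_j − 1 = 3.2 > 0, so everyone contributes w_i; G^SO = 71, W^SO = 71 + 3.2·71 = 298.2.
Deadweight loss = 192.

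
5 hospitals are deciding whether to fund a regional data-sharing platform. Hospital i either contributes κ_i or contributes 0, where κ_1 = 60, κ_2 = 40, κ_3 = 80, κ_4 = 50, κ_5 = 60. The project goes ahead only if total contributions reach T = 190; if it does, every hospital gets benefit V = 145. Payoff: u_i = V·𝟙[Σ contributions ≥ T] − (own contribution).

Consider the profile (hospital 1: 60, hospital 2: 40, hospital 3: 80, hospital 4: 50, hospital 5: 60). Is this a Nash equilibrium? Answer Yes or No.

No

Total = 290 ≥ 190: provided.
Hospital 1 (pledges 60, payoff 85): dropping to 0 → total 230, payoff 145. Profitable deviation.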